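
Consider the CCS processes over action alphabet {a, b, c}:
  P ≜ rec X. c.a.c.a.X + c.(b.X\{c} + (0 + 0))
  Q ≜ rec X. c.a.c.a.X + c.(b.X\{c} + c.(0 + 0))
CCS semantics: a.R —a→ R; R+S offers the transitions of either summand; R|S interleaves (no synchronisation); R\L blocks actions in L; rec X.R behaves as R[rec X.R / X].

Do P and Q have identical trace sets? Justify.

NO — witness ⟨cc⟩

Reachable graph of P (6 states):
  m0 = rec X. c.a.c.a.X + c.(b.X\{c} + (0 + 0)) → -c-> m1, -c-> m2
  m1 = a.c.a.(rec X. c.a.c.a.X + c.(b.X\{c} + (0 + 0))) → -a-> m3
  m2 = b.(rec X. c.a.c.a.X + c.(b.X\{c} + (0 + 0)))\{c} + (0 + 0) → -b-> m4
  m3 = c.a.(rec X. c.a.c.a.X + c.(b.X\{c} + (0 + 0))) → -c-> m5
  m4 = (rec X. c.a.c.a.X + c.(b.X\{c} + (0 + 0)))\{c} → ∅
  m5 = a.(rec X. c.a.c.a.X + c.(b.X\{c} + (0 + 0))) → -a-> m0
Reachable graph of Q (7 states):
  n0 = rec X. c.a.c.a.X + c.(b.X\{c} + c.(0 + 0)) → -c-> n1, -c-> n2
  n1 = a.c.a.(rec X. c.a.c.a.X + c.(b.X\{c} + c.(0 + 0))) → -a-> n3
  n2 = b.(rec X. c.a.c.a.X + c.(b.X\{c} + c.(0 + 0)))\{c} + c.(0 + 0) → -b-> n4, -c-> n5
  n3 = c.a.(rec X. c.a.c.a.X + c.(b.X\{c} + c.(0 + 0))) → -c-> n6
  n4 = (rec X. c.a.c.a.X + c.(b.X\{c} + c.(0 + 0)))\{c} → ∅
  n5 = 0 + 0 → ∅
  n6 = a.(rec X. c.a.c.a.X + c.(b.X\{c} + c.(0 + 0))) → -a-> n0
Trace ⟨cc⟩ through Q, begin at {n0}:
  after c @ step 1: {n1, n2}
  after c @ step 2: {n5}
  — Q admits the full trace.
Trace ⟨cc⟩ through P, begin at {m0}:
  after c @ step 1: {m1, m2}
  after c @ step 2: ∅  — P cannot continue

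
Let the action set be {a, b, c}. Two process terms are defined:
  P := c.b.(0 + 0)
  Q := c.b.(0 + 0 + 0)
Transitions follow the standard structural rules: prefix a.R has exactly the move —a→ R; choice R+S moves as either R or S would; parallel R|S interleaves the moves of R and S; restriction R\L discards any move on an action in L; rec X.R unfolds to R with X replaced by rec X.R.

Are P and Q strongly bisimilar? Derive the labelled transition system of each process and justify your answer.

P ~ Q

LTS(P): 3 reachable states
  s0 = c.b.(0 + 0) → --c--▸ s1
  s1 = b.(0 + 0) → --b--▸ s2
  s2 = 0 + 0 → ·
LTS(Q): 3 reachable states
  t0 = c.b.(0 + 0 + 0) → --c--▸ t1
  t1 = b.(0 + 0 + 0) → --b--▸ t2
  t2 = 0 + 0 + 0 → ·
Coarsest stable partition (strong bisimilarity classes):
  B0 = {s0, t0}
  B1 = {s1, t1}
  B2 = {s2, t2}
s0 ∈ B0, t0 ∈ B0 → same block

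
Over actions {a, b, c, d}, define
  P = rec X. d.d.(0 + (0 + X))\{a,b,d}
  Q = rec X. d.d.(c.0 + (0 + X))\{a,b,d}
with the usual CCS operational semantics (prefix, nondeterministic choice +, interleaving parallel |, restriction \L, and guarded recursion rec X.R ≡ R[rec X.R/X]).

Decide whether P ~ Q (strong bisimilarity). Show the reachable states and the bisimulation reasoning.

not bisimilar

LTS(P): 3 reachable states
  u0 = rec X. d.d.(0 + (0 + X))\{a,b,d} → -d-> u1
  u1 = d.(0 + (0 + (rec X. d.d.(0 + (0 + X))\{a,b,d})))\{a,b,d} → -d-> u2
  u2 = (0 + (0 + (rec X. d.d.(0 + (0 + X))\{a,b,d})))\{a,b,d} → ·
LTS(Q): 4 reachable states
  v0 = rec X. d.d.(c.0 + (0 + X))\{a,b,d} → -d-> v1
  v1 = d.(c.0 + (0 + (rec X. d.d.(c.0 + (0 + X))\{a,b,d})))\{a,b,d} → -d-> v2
  v2 = (c.0 + (0 + (rec X. d.d.(c.0 + (0 + X))\{a,b,d})))\{a,b,d} → -c-> v3
  v3 = 0\{a,b,d} → ·
Bisimilarity quotient blocks:
  B0 = {u0}
  B1 = {u1}
  B2 = {u2, v3}
  B3 = {v0}
  B4 = {v1}
  B5 = {v2}
u0 ∈ B0, v0 ∈ B3 → different blocks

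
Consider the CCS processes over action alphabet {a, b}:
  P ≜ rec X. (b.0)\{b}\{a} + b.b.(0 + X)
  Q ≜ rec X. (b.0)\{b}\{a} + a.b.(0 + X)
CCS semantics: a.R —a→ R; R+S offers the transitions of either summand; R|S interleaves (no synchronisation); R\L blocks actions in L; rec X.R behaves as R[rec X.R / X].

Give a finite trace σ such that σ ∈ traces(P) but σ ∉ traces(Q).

Reachable graph of P (3 states):
  u0 = rec X. (b.0)\{b}\{a} + b.b.(0 + X) ⊢ --b--▸ u1
  u1 = b.(0 + (rec X. (b.0)\{b}\{a} + b.b.(0 + X))) ⊢ --b--▸ u2
  u2 = 0 + (rec X. (b.0)\{b}\{a} + b.b.(0 + X)) ⊢ --b--▸ u1
Reachable graph of Q (3 states):
  v0 = rec X. (b.0)\{b}\{a} + a.b.(0 + X) ⊢ --a--▸ v1
  v1 = b.(0 + (rec X. (b.0)\{b}\{a} + a.b.(0 + X))) ⊢ --b--▸ v2
  v2 = 0 + (rec X. (b.0)\{b}\{a} + a.b.(0 + X)) ⊢ --a--▸ v1
Executing b from P (initial set {u0}):
  [1] b ⇒ {u1}
  P completes σ.
Executing b from Q (initial set {v0}):
  [1] b ⇒ ∅  — Q cannot continue

b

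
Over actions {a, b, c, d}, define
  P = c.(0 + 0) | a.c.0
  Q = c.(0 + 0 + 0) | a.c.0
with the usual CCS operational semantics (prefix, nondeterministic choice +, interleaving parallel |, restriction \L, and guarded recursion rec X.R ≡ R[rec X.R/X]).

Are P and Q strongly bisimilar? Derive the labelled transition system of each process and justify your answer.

P's transition system — 6 states:
  p0 = c.(0 + 0) | a.c.0 → --a--▸ p1, --c--▸ p2
  p1 = c.(0 + 0) | c.0 → --c--▸ p3, --c--▸ p4
  p2 = (0 + 0) | a.c.0 → --a--▸ p3
  p3 = (0 + 0) | c.0 → --c--▸ p5
  p4 = c.(0 + 0) | 0 → --c--▸ p5
  p5 = (0 + 0) | 0 → ·
Q's transition system — 6 states:
  q0 = c.(0 + 0 + 0) | a.c.0 → --a--▸ q1, --c--▸ q2
  q1 = c.(0 + 0 + 0) | c.0 → --c--▸ q3, --c--▸ q4
  q2 = (0 + 0 + 0) | a.c.0 → --a--▸ q3
  q3 = (0 + 0 + 0) | c.0 → --c--▸ q5
  q4 = c.(0 + 0 + 0) | 0 → --c--▸ q5
  q5 = (0 + 0 + 0) | 0 → ·
Bisimilarity quotient blocks:
  B0 = {p0, q0}
  B1 = {p1, q1}
  B2 = {p3, p4, q3, q4}
  B3 = {p5, q5}
  B4 = {p2, q2}
p0 ∈ B0, q0 ∈ B0 → same block

P ~ Q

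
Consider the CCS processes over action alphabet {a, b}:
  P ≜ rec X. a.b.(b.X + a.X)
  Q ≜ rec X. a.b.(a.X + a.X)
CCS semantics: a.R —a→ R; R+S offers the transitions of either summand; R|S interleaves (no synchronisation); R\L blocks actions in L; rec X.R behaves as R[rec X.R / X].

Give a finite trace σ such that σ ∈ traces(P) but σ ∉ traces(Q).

abb

Reachable graph of P (3 states):
  m0 = rec X. a.b.(b.X + a.X) ⊢ ··a··> m1
  m1 = b.(b.(rec X. a.b.(b.X + a.X)) + a.(rec X. a.b.(b.X + a.X))) ⊢ ··b··> m2
  m2 = b.(rec X. a.b.(b.X + a.X)) + a.(rec X. a.b.(b.X + a.X)) ⊢ ··a··> m0, ··b··> m0
Reachable graph of Q (3 states):
  n0 = rec X. a.b.(a.X + a.X) ⊢ ··a··> n1
  n1 = b.(a.(rec X. a.b.(a.X + a.X)) + a.(rec X. a.b.(a.X + a.X))) ⊢ ··b··> n2
  n2 = a.(rec X. a.b.(a.X + a.X)) + a.(rec X. a.b.(a.X + a.X)) ⊢ ··a··> n0
Run σ = ⟨abb⟩ on P: start {m0}
  [1] a ⇒ {m1}
  [2] b ⇒ {m2}
  [3] b ⇒ {m0}
  ✓ P
Run σ = ⟨abb⟩ on Q: start {n0}
  [1] a ⇒ {n1}
  [2] b ⇒ {n2}
  [3] b ⇒ ∅ (Q stuck)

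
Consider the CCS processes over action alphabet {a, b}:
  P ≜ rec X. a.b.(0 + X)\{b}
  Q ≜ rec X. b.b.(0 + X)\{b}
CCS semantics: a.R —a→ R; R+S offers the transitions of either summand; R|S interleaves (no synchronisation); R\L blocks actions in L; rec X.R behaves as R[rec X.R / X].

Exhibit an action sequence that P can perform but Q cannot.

Reachable graph of P (4 states):
  s0 = rec X. a.b.(0 + X)\{b} :: ··a··> s1
  s1 = b.(0 + (rec X. a.b.(0 + X)\{b}))\{b} :: ··b··> s2
  s2 = (0 + (rec X. a.b.(0 + X)\{b}))\{b} :: ··a··> s3
  s3 = (b.(0 + (rec X. a.b.(0 + X)\{b}))\{b})\{b} :: stopped
Reachable graph of Q (3 states):
  t0 = rec X. b.b.(0 + X)\{b} :: ··b··> t1
  t1 = b.(0 + (rec X. b.b.(0 + X)\{b}))\{b} :: ··b··> t2
  t2 = (0 + (rec X. b.b.(0 + X)\{b}))\{b} :: stopped
Run σ = ⟨a⟩ on P: start {s0}
  after a @ step 1: {s1}
  P completes σ.
Run σ = ⟨a⟩ on Q: start {t0}
  after a @ step 1: ∅  — Q cannot continue

a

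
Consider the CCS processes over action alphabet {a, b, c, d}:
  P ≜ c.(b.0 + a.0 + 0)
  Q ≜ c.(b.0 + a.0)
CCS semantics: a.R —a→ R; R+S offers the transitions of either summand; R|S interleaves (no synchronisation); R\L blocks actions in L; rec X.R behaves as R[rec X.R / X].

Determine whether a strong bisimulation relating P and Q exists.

Reachable graph of P (3 states):
  s0 = c.(b.0 + a.0 + 0) has moves ··c··> s1
  s1 = b.0 + a.0 + 0 has moves ··a··> s2, ··b··> s2
  s2 = 0 has moves stopped
Reachable graph of Q (3 states):
  t0 = c.(b.0 + a.0) has moves ··c··> t1
  t1 = b.0 + a.0 has moves ··a··> t2, ··b··> t2
  t2 = 0 has moves stopped
Partition-refinement fixed point:
  B0 = {s0, t0}
  B1 = {s1, t1}
  B2 = {s2, t2}
s0 ∈ B0, t0 ∈ B0 → same block

P ~ Q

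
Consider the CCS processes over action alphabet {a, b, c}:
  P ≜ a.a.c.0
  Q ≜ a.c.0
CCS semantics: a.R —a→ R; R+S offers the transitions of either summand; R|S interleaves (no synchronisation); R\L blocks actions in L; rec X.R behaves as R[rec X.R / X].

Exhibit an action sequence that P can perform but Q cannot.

aa

P's transition system — 4 states:
  m0 = a.a.c.0 ⊢ —a→ m1
  m1 = a.c.0 ⊢ —a→ m2
  m2 = c.0 ⊢ —c→ m3
  m3 = 0 ⊢ ∅
Q's transition system — 3 states:
  n0 = a.c.0 ⊢ —a→ n1
  n1 = c.0 ⊢ —c→ n2
  n2 = 0 ⊢ ∅
Run σ = ⟨aa⟩ on P: start {m0}
  step 1 (a): {m1}
  step 2 (a): {m2}
  — P admits the full trace.
Run σ = ⟨aa⟩ on Q: start {n0}
  step 1 (a): {n1}
  step 2 (a): no successor for Q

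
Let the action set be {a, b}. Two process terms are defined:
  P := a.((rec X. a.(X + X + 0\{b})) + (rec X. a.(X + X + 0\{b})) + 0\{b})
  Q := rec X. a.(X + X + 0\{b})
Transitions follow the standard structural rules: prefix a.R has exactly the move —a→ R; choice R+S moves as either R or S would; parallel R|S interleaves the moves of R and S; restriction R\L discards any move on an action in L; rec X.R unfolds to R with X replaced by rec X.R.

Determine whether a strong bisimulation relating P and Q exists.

YES

Reachable graph of P (2 states):
  s0 = a.((rec X. a.(X + X + 0\{b})) + (rec X. a.(X + X + 0\{b})) + 0\{b}) has moves ··a··> s1
  s1 = (rec X. a.(X + X + 0\{b})) + (rec X. a.(X + X + 0\{b})) + 0\{b} has moves ··a··> s1
Reachable graph of Q (2 states):
  t0 = rec X. a.(X + X + 0\{b}) has moves ··a··> t1
  t1 = (rec X. a.(X + X + 0\{b})) + (rec X. a.(X + X + 0\{b})) + 0\{b} has moves ··a··> t1
Coarsest stable partition (strong bisimilarity classes):
  B0 = {s0, s1, t0, t1}
s0 ∈ B0, t0 ∈ B0 → same block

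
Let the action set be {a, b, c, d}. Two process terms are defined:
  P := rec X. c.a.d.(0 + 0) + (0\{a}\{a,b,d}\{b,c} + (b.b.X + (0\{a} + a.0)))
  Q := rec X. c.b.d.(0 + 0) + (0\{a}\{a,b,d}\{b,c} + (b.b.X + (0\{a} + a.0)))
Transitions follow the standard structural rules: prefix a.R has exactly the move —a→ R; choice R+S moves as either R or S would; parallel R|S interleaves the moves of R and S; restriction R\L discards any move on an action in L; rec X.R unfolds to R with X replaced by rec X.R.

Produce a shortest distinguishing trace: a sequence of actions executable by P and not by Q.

ca

Reachable graph of P (6 states):
  m0 = rec X. c.a.d.(0 + 0) + (0\{a}\{a,b,d}\{b,c} + (b.b.X + (0\{a} + a.0))) has moves =a=> m1, =b=> m2, =c=> m3
  m1 = 0 has moves stopped
  m2 = b.(rec X. c.a.d.(0 + 0) + (0\{a}\{a,b,d}\{b,c} + (b.b.X + (0\{a} + a.0)))) has moves =b=> m0
  m3 = a.d.(0 + 0) has moves =a=> m4
  m4 = d.(0 + 0) has moves =d=> m5
  m5 = 0 + 0 has moves stopped
Reachable graph of Q (6 states):
  n0 = rec X. c.b.d.(0 + 0) + (0\{a}\{a,b,d}\{b,c} + (b.b.X + (0\{a} + a.0))) has moves =a=> n1, =b=> n2, =c=> n3
  n1 = 0 has moves stopped
  n2 = b.(rec X. c.b.d.(0 + 0) + (0\{a}\{a,b,d}\{b,c} + (b.b.X + (0\{a} + a.0)))) has moves =b=> n0
  n3 = b.d.(0 + 0) has moves =b=> n4
  n4 = d.(0 + 0) has moves =d=> n5
  n5 = 0 + 0 has moves stopped
Executing ca from P (initial set {m0}):
  [1] c ⇒ {m3}
  [2] a ⇒ {m4}
  ✓ P
Executing ca from Q (initial set {n0}):
  [1] c ⇒ {n3}
  [2] a ⇒ no successor for Q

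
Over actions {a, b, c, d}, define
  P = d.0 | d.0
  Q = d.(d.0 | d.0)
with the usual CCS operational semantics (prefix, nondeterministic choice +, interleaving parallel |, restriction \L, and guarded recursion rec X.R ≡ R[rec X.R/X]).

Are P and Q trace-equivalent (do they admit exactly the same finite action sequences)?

Reachable graph of P (4 states):
  u0 = d.0 | d.0 | —d→ u1, —d→ u2
  u1 = 0 | d.0 | —d→ u3
  u2 = d.0 | 0 | —d→ u3
  u3 = 0 | 0 | ∅
Reachable graph of Q (5 states):
  v0 = d.(d.0 | d.0) | —d→ v1
  v1 = d.0 | d.0 | —d→ v2, —d→ v3
  v2 = 0 | d.0 | —d→ v4
  v3 = d.0 | 0 | —d→ v4
  v4 = 0 | 0 | ∅
Run σ = ⟨ddd⟩ on Q: start {v0}
  [1] d ⇒ {v1}
  [2] d ⇒ {v2, v3}
  [3] d ⇒ {v4}
  — Q admits the full trace.
Run σ = ⟨ddd⟩ on P: start {u0}
  [1] d ⇒ {u1, u2}
  [2] d ⇒ {u3}
  [3] d ⇒ ∅  — P cannot continue

trace-distinct — witness ⟨ddd⟩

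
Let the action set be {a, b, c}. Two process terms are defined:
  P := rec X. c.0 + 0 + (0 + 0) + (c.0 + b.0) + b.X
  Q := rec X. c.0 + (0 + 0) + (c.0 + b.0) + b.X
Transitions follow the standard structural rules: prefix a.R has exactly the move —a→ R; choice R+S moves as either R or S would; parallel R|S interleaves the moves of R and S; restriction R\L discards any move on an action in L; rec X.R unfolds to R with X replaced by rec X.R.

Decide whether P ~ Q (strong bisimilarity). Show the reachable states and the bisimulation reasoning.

YES

Reachable graph of P (2 states):
  m0 = rec X. c.0 + 0 + (0 + 0) + (c.0 + b.0) + b.X :: —b→ m0, —b→ m1, —c→ m1
  m1 = 0 :: ∅
Reachable graph of Q (2 states):
  n0 = rec X. c.0 + (0 + 0) + (c.0 + b.0) + b.X :: —b→ n0, —b→ n1, —c→ n1
  n1 = 0 :: ∅
Coarsest stable partition (strong bisimilarity classes):
  B0 = {m0, n0}
  B1 = {m1, n1}
m0 ∈ B0, n0 ∈ B0 → same block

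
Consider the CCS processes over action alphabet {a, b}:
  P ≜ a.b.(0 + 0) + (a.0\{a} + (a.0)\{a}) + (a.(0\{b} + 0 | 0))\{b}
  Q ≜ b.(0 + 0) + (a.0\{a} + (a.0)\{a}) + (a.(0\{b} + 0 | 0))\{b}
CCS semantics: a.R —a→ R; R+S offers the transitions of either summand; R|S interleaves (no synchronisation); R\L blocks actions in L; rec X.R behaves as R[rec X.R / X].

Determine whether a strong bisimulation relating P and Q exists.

not bisimilar

P's transition system — 5 states:
  p0 = a.b.(0 + 0) + (a.0\{a} + (a.0)\{a}) + (a.(0\{b} + 0 | 0))\{b} has moves ··a··> p1, ··a··> p2, ··a··> p3
  p1 = (0\{b} + 0 | 0)\{b} has moves deadlocked
  p2 = 0\{a} has moves deadlocked
  p3 = b.(0 + 0) has moves ··b··> p4
  p4 = 0 + 0 has moves deadlocked
Q's transition system — 4 states:
  q0 = b.(0 + 0) + (a.0\{a} + (a.0)\{a}) + (a.(0\{b} + 0 | 0))\{b} has moves ··a··> q1, ··a··> q2, ··b··> q3
  q1 = (0\{b} + 0 | 0)\{b} has moves deadlocked
  q2 = 0\{a} has moves deadlocked
  q3 = 0 + 0 has moves deadlocked
Bisimilarity quotient blocks:
  B0 = {p0}
  B1 = {p1, p2, p4, q1, q2, q3}
  B2 = {p3}
  B3 = {q0}
p0 ∈ B0, q0 ∈ B3 → different blocks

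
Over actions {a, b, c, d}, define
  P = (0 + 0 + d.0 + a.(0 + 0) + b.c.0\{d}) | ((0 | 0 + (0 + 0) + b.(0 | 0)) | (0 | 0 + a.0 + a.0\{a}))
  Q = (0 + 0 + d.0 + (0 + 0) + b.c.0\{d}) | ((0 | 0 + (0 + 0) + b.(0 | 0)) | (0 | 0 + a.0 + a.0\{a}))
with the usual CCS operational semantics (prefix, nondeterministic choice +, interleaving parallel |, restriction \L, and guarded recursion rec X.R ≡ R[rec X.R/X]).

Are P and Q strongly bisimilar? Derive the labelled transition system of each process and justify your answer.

P's transition system — 30 states:
  u0 = (0 + 0 + d.0 + a.(0 + 0) + b.c.0\{d}) | ((0 | 0 + (0 + 0) + b.(0 | 0)) | (0 | 0 + a.0 + a.0\{a})) :: -a-> u1, -a-> u2, -a-> u3, -b-> u4, -b-> u5, -d-> u6
  u1 = (0 + 0 + d.0 + a.(0 + 0) + b.c.0\{d}) | ((0 | 0 + (0 + 0) + b.(0 | 0)) | 0) :: -a-> u7, -b-> u8, -b-> u9, -d-> u10
  u2 = (0 + 0 + d.0 + a.(0 + 0) + b.c.0\{d}) | ((0 | 0 + (0 + 0) + b.(0 | 0)) | 0\{a}) :: -a-> u11, -b-> u12, -b-> u13, -d-> u14
  u3 = (0 + 0) | ((0 | 0 + (0 + 0) + b.(0 | 0)) | (0 | 0 + a.0 + a.0\{a})) :: -a-> u11, -a-> u7, -b-> u15
  u4 = (0 + 0 + d.0 + a.(0 + 0) + b.c.0\{d}) | (0 | 0 | (0 | 0 + a.0 + a.0\{a})) :: -a-> u12, -a-> u15, -a-> u8, -b-> u16, -d-> u17
  u5 = c.0\{d} | ((0 | 0 + (0 + 0) + b.(0 | 0)) | (0 | 0 + a.0 + a.0\{a})) :: -a-> u13, -a-> u9, -b-> u16, -c-> u18
  u6 = 0 | ((0 | 0 + (0 + 0) + b.(0 | 0)) | (0 | 0 + a.0 + a.0\{a})) :: -a-> u10, -a-> u14, -b-> u17
  u7 = (0 + 0) | ((0 | 0 + (0 + 0) + b.(0 | 0)) | 0) :: -b-> u19
  u8 = (0 + 0 + d.0 + a.(0 + 0) + b.c.0\{d}) | (0 | 0 | 0) :: -a-> u19, -b-> u20, -d-> u21
  u9 = c.0\{d} | ((0 | 0 + (0 + 0) + b.(0 | 0)) | 0) :: -b-> u20, -c-> u22
  u10 = 0 | ((0 | 0 + (0 + 0) + b.(0 | 0)) | 0) :: -b-> u21
  u11 = (0 + 0) | ((0 | 0 + (0 + 0) + b.(0 | 0)) | 0\{a}) :: -b-> u23
  u12 = (0 + 0 + d.0 + a.(0 + 0) + b.c.0\{d}) | (0 | 0 | 0\{a}) :: -a-> u23, -b-> u24, -d-> u25
  u13 = c.0\{d} | ((0 | 0 + (0 + 0) + b.(0 | 0)) | 0\{a}) :: -b-> u24, -c-> u26
  u14 = 0 | ((0 | 0 + (0 + 0) + b.(0 | 0)) | 0\{a}) :: -b-> u25
  u15 = (0 + 0) | (0 | 0 | (0 | 0 + a.0 + a.0\{a})) :: -a-> u19, -a-> u23
  u16 = c.0\{d} | (0 | 0 | (0 | 0 + a.0 + a.0\{a})) :: -a-> u20, -a-> u24, -c-> u27
  u17 = 0 | (0 | 0 | (0 | 0 + a.0 + a.0\{a})) :: -a-> u21, -a-> u25
  u18 = 0\{d} | ((0 | 0 + (0 + 0) + b.(0 | 0)) | (0 | 0 + a.0 + a.0\{a})) :: -a-> u22, -a-> u26, -b-> u27
  u19 = (0 + 0) | (0 | 0 | 0) :: (no moves)
  u20 = c.0\{d} | (0 | 0 | 0) :: -c-> u28
  u21 = 0 | (0 | 0 | 0) :: (no moves)
  u22 = 0\{d} | ((0 | 0 + (0 + 0) + b.(0 | 0)) | 0) :: -b-> u28
  u23 = (0 + 0) | (0 | 0 | 0\{a}) :: (no moves)
  u24 = c.0\{d} | (0 | 0 | 0\{a}) :: -c-> u29
  u25 = 0 | (0 | 0 | 0\{a}) :: (no moves)
  u26 = 0\{d} | ((0 | 0 + (0 + 0) + b.(0 | 0)) | 0\{a}) :: -b-> u29
  u27 = 0\{d} | (0 | 0 | (0 | 0 + a.0 + a.0\{a})) :: -a-> u28, -a-> u29
  u28 = 0\{d} | (0 | 0 | 0) :: (no moves)
  u29 = 0\{d} | (0 | 0 | 0\{a}) :: (no moves)
Q's transition system — 24 states:
  v0 = (0 + 0 + d.0 + (0 + 0) + b.c.0\{d}) | ((0 | 0 + (0 + 0) + b.(0 | 0)) | (0 | 0 + a.0 + a.0\{a})) :: -a-> v1, -a-> v2, -b-> v3, -b-> v4, -d-> v5
  v1 = (0 + 0 + d.0 + (0 + 0) + b.c.0\{d}) | ((0 | 0 + (0 + 0) + b.(0 | 0)) | 0) :: -b-> v6, -b-> v7, -d-> v8
  v2 = (0 + 0 + d.0 + (0 + 0) + b.c.0\{d}) | ((0 | 0 + (0 + 0) + b.(0 | 0)) | 0\{a}) :: -b-> v10, -b-> v9, -d-> v11
  v3 = (0 + 0 + d.0 + (0 + 0) + b.c.0\{d}) | (0 | 0 | (0 | 0 + a.0 + a.0\{a})) :: -a-> v6, -a-> v9, -b-> v12, -d-> v13
  v4 = c.0\{d} | ((0 | 0 + (0 + 0) + b.(0 | 0)) | (0 | 0 + a.0 + a.0\{a})) :: -a-> v10, -a-> v7, -b-> v12, -c-> v14
  v5 = 0 | ((0 | 0 + (0 + 0) + b.(0 | 0)) | (0 | 0 + a.0 + a.0\{a})) :: -a-> v11, -a-> v8, -b-> v13
  v6 = (0 + 0 + d.0 + (0 + 0) + b.c.0\{d}) | (0 | 0 | 0) :: -b-> v15, -d-> v16
  v7 = c.0\{d} | ((0 | 0 + (0 + 0) + b.(0 | 0)) | 0) :: -b-> v15, -c-> v17
  v8 = 0 | ((0 | 0 + (0 + 0) + b.(0 | 0)) | 0) :: -b-> v16
  v9 = (0 + 0 + d.0 + (0 + 0) + b.c.0\{d}) | (0 | 0 | 0\{a}) :: -b-> v18, -d-> v19
  v10 = c.0\{d} | ((0 | 0 + (0 + 0) + b.(0 | 0)) | 0\{a}) :: -b-> v18, -c-> v20
  v11 = 0 | ((0 | 0 + (0 + 0) + b.(0 | 0)) | 0\{a}) :: -b-> v19
  v12 = c.0\{d} | (0 | 0 | (0 | 0 + a.0 + a.0\{a})) :: -a-> v15, -a-> v18, -c-> v21
  v13 = 0 | (0 | 0 | (0 | 0 + a.0 + a.0\{a})) :: -a-> v16, -a-> v19
  v14 = 0\{d} | ((0 | 0 + (0 + 0) + b.(0 | 0)) | (0 | 0 + a.0 + a.0\{a})) :: -a-> v17, -a-> v20, -b-> v21
  v15 = c.0\{d} | (0 | 0 | 0) :: -c-> v22
  v16 = 0 | (0 | 0 | 0) :: (no moves)
  v17 = 0\{d} | ((0 | 0 + (0 + 0) + b.(0 | 0)) | 0) :: -b-> v22
  v18 = c.0\{d} | (0 | 0 | 0\{a}) :: -c-> v23
  v19 = 0 | (0 | 0 | 0\{a}) :: (no moves)
  v20 = 0\{d} | ((0 | 0 + (0 + 0) + b.(0 | 0)) | 0\{a}) :: -b-> v23
  v21 = 0\{d} | (0 | 0 | (0 | 0 + a.0 + a.0\{a})) :: -a-> v22, -a-> v23
  v22 = 0\{d} | (0 | 0 | 0) :: (no moves)
  v23 = 0\{d} | (0 | 0 | 0\{a}) :: (no moves)
Partition-refinement fixed point:
  B0 = {u0}
  B1 = {u4}
  B2 = {u15, u17, u27, v13, v21}
  B3 = {u19, u21, u23, u25, u28, u29, v16, v19, v22, v23}
  B4 = {u12, u8}
  B5 = {u20, u24, v15, v18}
  B6 = {u16, v12}
  B7 = {u18, u3, u6, v14, v5}
  B8 = {u10, u11, u14, u22, u26, u7, v11, v17, v20, v8}
  B9 = {u5, v4}
  B10 = {u13, u9, v10, v7}
  B11 = {u1, u2}
  B12 = {v0}
  B13 = {v1, v2}
  B14 = {v6, v9}
  B15 = {v3}
u0 ∈ B0, v0 ∈ B12 → different blocks

P ≁ Q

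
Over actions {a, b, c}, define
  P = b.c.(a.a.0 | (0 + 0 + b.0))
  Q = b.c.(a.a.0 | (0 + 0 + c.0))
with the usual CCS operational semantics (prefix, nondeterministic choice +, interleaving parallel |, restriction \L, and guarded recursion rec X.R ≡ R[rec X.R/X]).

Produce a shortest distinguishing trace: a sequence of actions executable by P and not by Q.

bcb

Reachable graph of P (8 states):
  p0 = b.c.(a.a.0 | (0 + 0 + b.0)) → --b--▸ p1
  p1 = c.(a.a.0 | (0 + 0 + b.0)) → --c--▸ p2
  p2 = a.a.0 | (0 + 0 + b.0) → --a--▸ p3, --b--▸ p4
  p3 = a.0 | (0 + 0 + b.0) → --a--▸ p5, --b--▸ p6
  p4 = a.a.0 | 0 → --a--▸ p6
  p5 = 0 | (0 + 0 + b.0) → --b--▸ p7
  p6 = a.0 | 0 → --a--▸ p7
  p7 = 0 | 0 → ∅
Reachable graph of Q (8 states):
  q0 = b.c.(a.a.0 | (0 + 0 + c.0)) → --b--▸ q1
  q1 = c.(a.a.0 | (0 + 0 + c.0)) → --c--▸ q2
  q2 = a.a.0 | (0 + 0 + c.0) → --a--▸ q3, --c--▸ q4
  q3 = a.0 | (0 + 0 + c.0) → --a--▸ q5, --c--▸ q6
  q4 = a.a.0 | 0 → --a--▸ q6
  q5 = 0 | (0 + 0 + c.0) → --c--▸ q7
  q6 = a.0 | 0 → --a--▸ q7
  q7 = 0 | 0 → ∅
Run σ = ⟨bcb⟩ on P: start {p0}
  after b @ step 1: {p1}
  after c @ step 2: {p2}
  after b @ step 3: {p4}
  P completes σ.
Run σ = ⟨bcb⟩ on Q: start {q0}
  after b @ step 1: {q1}
  after c @ step 2: {q2}
  after b @ step 3: no successor for Q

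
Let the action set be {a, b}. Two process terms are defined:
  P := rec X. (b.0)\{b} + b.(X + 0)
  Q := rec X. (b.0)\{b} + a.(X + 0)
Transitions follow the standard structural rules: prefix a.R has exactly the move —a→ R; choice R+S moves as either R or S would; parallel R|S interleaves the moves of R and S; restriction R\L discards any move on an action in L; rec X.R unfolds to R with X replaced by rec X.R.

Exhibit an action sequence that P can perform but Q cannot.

b

P's transition system — 2 states:
  u0 = rec X. (b.0)\{b} + b.(X + 0) | -b-> u1
  u1 = (rec X. (b.0)\{b} + b.(X + 0)) + 0 | -b-> u1
Q's transition system — 2 states:
  v0 = rec X. (b.0)\{b} + a.(X + 0) | -a-> v1
  v1 = (rec X. (b.0)\{b} + a.(X + 0)) + 0 | -a-> v1
Executing b from P (initial set {u0}):
  after b @ step 1: {u1}
  ✓ P
Executing b from Q (initial set {v0}):
  after b @ step 1: ∅ (Q stuck)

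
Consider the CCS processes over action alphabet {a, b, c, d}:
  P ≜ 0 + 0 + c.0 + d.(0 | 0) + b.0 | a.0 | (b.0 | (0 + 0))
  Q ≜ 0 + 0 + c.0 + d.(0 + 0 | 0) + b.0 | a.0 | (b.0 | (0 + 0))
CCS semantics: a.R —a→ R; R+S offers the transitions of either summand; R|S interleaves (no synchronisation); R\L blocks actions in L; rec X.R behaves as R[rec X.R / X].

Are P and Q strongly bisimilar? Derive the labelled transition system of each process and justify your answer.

bisimilar

LTS(P): 10 reachable states
  m0 = 0 + 0 + c.0 + d.(0 | 0) + b.0 | a.0 | (b.0 | (0 + 0)) :: -a-> m1, -b-> m2, -b-> m3, -c-> m4, -d-> m5
  m1 = b.0 | 0 | (b.0 | (0 + 0)) :: -b-> m6, -b-> m7
  m2 = 0 | a.0 | (b.0 | (0 + 0)) :: -a-> m6, -b-> m8
  m3 = b.0 | a.0 | (0 | (0 + 0)) :: -a-> m7, -b-> m8
  m4 = 0 :: stopped
  m5 = 0 | 0 :: stopped
  m6 = 0 | 0 | (b.0 | (0 + 0)) :: -b-> m9
  m7 = b.0 | 0 | (0 | (0 + 0)) :: -b-> m9
  m8 = 0 | a.0 | (0 | (0 + 0)) :: -a-> m9
  m9 = 0 | 0 | (0 | (0 + 0)) :: stopped
LTS(Q): 10 reachable states
  n0 = 0 + 0 + c.0 + d.(0 + 0 | 0) + b.0 | a.0 | (b.0 | (0 + 0)) :: -a-> n1, -b-> n2, -b-> n3, -c-> n4, -d-> n5
  n1 = b.0 | 0 | (b.0 | (0 + 0)) :: -b-> n6, -b-> n7
  n2 = 0 | a.0 | (b.0 | (0 + 0)) :: -a-> n6, -b-> n8
  n3 = b.0 | a.0 | (0 | (0 + 0)) :: -a-> n7, -b-> n8
  n4 = 0 :: stopped
  n5 = 0 + 0 | 0 :: stopped
  n6 = 0 | 0 | (b.0 | (0 + 0)) :: -b-> n9
  n7 = b.0 | 0 | (0 | (0 + 0)) :: -b-> n9
  n8 = 0 | a.0 | (0 | (0 + 0)) :: -a-> n9
  n9 = 0 | 0 | (0 | (0 + 0)) :: stopped
Bisimilarity quotient blocks:
  B0 = {m0, n0}
  B1 = {m4, m5, m9, n4, n5, n9}
  B2 = {m2, m3, n2, n3}
  B3 = {m6, m7, n6, n7}
  B4 = {m8, n8}
  B5 = {m1, n1}
m0 ∈ B0, n0 ∈ B0 → same block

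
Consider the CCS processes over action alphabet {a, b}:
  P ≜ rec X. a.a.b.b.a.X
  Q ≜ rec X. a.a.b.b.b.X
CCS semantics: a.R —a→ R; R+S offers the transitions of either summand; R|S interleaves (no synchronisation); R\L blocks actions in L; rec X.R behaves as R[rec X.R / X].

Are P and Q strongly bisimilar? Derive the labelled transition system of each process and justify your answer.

NO

P's transition system — 5 states:
  p0 = rec X. a.a.b.b.a.X → —a→ p1
  p1 = a.b.b.a.(rec X. a.a.b.b.a.X) → —a→ p2
  p2 = b.b.a.(rec X. a.a.b.b.a.X) → —b→ p3
  p3 = b.a.(rec X. a.a.b.b.a.X) → —b→ p4
  p4 = a.(rec X. a.a.b.b.a.X) → —a→ p0
Q's transition system — 5 states:
  q0 = rec X. a.a.b.b.b.X → —a→ q1
  q1 = a.b.b.b.(rec X. a.a.b.b.b.X) → —a→ q2
  q2 = b.b.b.(rec X. a.a.b.b.b.X) → —b→ q3
  q3 = b.b.(rec X. a.a.b.b.b.X) → —b→ q4
  q4 = b.(rec X. a.a.b.b.b.X) → —b→ q0
Partition-refinement fixed point:
  B0 = {p0}
  B1 = {p1}
  B2 = {p2}
  B3 = {p3}
  B4 = {p4}
  B5 = {q0}
  B6 = {q1}
  B7 = {q2}
  B8 = {q3}
  B9 = {q4}
p0 ∈ B0, q0 ∈ B5 → different blocks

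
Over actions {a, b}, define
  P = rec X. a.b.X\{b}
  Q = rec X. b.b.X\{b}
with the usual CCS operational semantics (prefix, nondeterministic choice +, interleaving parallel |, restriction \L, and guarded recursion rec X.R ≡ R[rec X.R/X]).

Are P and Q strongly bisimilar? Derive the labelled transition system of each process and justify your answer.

not bisimilar

Reachable graph of P (4 states):
  s0 = rec X. a.b.X\{b} ⊢ --a--▸ s1
  s1 = b.(rec X. a.b.X\{b})\{b} ⊢ --b--▸ s2
  s2 = (rec X. a.b.X\{b})\{b} ⊢ --a--▸ s3
  s3 = (b.(rec X. a.b.X\{b})\{b})\{b} ⊢ deadlocked
Reachable graph of Q (3 states):
  t0 = rec X. b.b.X\{b} ⊢ --b--▸ t1
  t1 = b.(rec X. b.b.X\{b})\{b} ⊢ --b--▸ t2
  t2 = (rec X. b.b.X\{b})\{b} ⊢ deadlocked
Partition-refinement fixed point:
  B0 = {s0}
  B1 = {s1}
  B2 = {s2}
  B3 = {s3, t2}
  B4 = {t0}
  B5 = {t1}
s0 ∈ B0, t0 ∈ B4 → different blocks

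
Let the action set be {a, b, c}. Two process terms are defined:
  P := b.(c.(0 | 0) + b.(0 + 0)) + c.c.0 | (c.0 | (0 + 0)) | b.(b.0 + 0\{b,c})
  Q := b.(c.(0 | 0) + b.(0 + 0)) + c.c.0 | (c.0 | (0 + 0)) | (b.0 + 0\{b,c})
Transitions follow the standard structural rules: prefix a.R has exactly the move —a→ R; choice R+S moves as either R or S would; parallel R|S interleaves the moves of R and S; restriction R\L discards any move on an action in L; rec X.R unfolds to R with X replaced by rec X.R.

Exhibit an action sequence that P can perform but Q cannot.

Reachable graph of P (21 states):
  s0 = b.(c.(0 | 0) + b.(0 + 0)) + c.c.0 | (c.0 | (0 + 0)) | b.(b.0 + 0\{b,c}) | -b-> s1, -b-> s2, -c-> s3, -c-> s4
  s1 = c.(0 | 0) + b.(0 + 0) | -b-> s5, -c-> s6
  s2 = c.c.0 | (c.0 | (0 + 0)) | (b.0 + 0\{b,c}) | -b-> s7, -c-> s8, -c-> s9
  s3 = c.0 | (c.0 | (0 + 0)) | b.(b.0 + 0\{b,c}) | -b-> s8, -c-> s10, -c-> s11
  s4 = c.c.0 | (0 | (0 + 0)) | b.(b.0 + 0\{b,c}) | -b-> s9, -c-> s11
  s5 = 0 + 0 | ∅
  s6 = 0 | 0 | ∅
  s7 = c.c.0 | (c.0 | (0 + 0)) | 0 | -c-> s12, -c-> s13
  s8 = c.0 | (c.0 | (0 + 0)) | (b.0 + 0\{b,c}) | -b-> s12, -c-> s14, -c-> s15
  s9 = c.c.0 | (0 | (0 + 0)) | (b.0 + 0\{b,c}) | -b-> s13, -c-> s15
  s10 = 0 | (c.0 | (0 + 0)) | b.(b.0 + 0\{b,c}) | -b-> s14, -c-> s16
  s11 = c.0 | (0 | (0 + 0)) | b.(b.0 + 0\{b,c}) | -b-> s15, -c-> s16
  s12 = c.0 | (c.0 | (0 + 0)) | 0 | -c-> s17, -c-> s18
  s13 = c.c.0 | (0 | (0 + 0)) | 0 | -c-> s18
  s14 = 0 | (c.0 | (0 + 0)) | (b.0 + 0\{b,c}) | -b-> s17, -c-> s19
  s15 = c.0 | (0 | (0 + 0)) | (b.0 + 0\{b,c}) | -b-> s18, -c-> s19
  s16 = 0 | (0 | (0 + 0)) | b.(b.0 + 0\{b,c}) | -b-> s19
  s17 = 0 | (c.0 | (0 + 0)) | 0 | -c-> s20
  s18 = c.0 | (0 | (0 + 0)) | 0 | -c-> s20
  s19 = 0 | (0 | (0 + 0)) | (b.0 + 0\{b,c}) | -b-> s20
  s20 = 0 | (0 | (0 + 0)) | 0 | ∅
Reachable graph of Q (15 states):
  t0 = b.(c.(0 | 0) + b.(0 + 0)) + c.c.0 | (c.0 | (0 + 0)) | (b.0 + 0\{b,c}) | -b-> t1, -b-> t2, -c-> t3, -c-> t4
  t1 = c.(0 | 0) + b.(0 + 0) | -b-> t5, -c-> t6
  t2 = c.c.0 | (c.0 | (0 + 0)) | 0 | -c-> t7, -c-> t8
  t3 = c.0 | (c.0 | (0 + 0)) | (b.0 + 0\{b,c}) | -b-> t7, -c-> t10, -c-> t9
  t4 = c.c.0 | (0 | (0 + 0)) | (b.0 + 0\{b,c}) | -b-> t8, -c-> t10
  t5 = 0 + 0 | ∅
  t6 = 0 | 0 | ∅
  t7 = c.0 | (c.0 | (0 + 0)) | 0 | -c-> t11, -c-> t12
  t8 = c.c.0 | (0 | (0 + 0)) | 0 | -c-> t12
  t9 = 0 | (c.0 | (0 + 0)) | (b.0 + 0\{b,c}) | -b-> t11, -c-> t13
  t10 = c.0 | (0 | (0 + 0)) | (b.0 + 0\{b,c}) | -b-> t12, -c-> t13
  t11 = 0 | (c.0 | (0 + 0)) | 0 | -c-> t14
  t12 = c.0 | (0 | (0 + 0)) | 0 | -c-> t14
  t13 = 0 | (0 | (0 + 0)) | (b.0 + 0\{b,c}) | -b-> t14
  t14 = 0 | (0 | (0 + 0)) | 0 | ∅
Run σ = ⟨bbc⟩ on P: start {s0}
  [1] b ⇒ {s1, s2}
  [2] b ⇒ {s5, s7}
  [3] c ⇒ {s12, s13}
  — P admits the full trace.
Run σ = ⟨bbc⟩ on Q: start {t0}
  [1] b ⇒ {t1, t2}
  [2] b ⇒ {t5}
  [3] c ⇒ ∅ (Q stuck)

bbc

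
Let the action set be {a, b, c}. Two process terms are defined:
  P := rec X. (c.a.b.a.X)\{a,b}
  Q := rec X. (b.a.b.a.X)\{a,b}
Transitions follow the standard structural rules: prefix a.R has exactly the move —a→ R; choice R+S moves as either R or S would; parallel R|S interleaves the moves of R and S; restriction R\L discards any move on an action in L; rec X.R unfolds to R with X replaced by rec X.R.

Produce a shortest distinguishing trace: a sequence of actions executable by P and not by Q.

c

Reachable graph of P (2 states):
  p0 = rec X. (c.a.b.a.X)\{a,b} ⊢ —c→ p1
  p1 = (a.b.a.(rec X. (c.a.b.a.X)\{a,b}))\{a,b} ⊢ deadlocked
Reachable graph of Q (1 states):
  q0 = rec X. (b.a.b.a.X)\{a,b} ⊢ deadlocked
Run σ = ⟨c⟩ on P: start {p0}
  after c @ step 1: {p1}
  P completes σ.
Run σ = ⟨c⟩ on Q: start {q0}
  after c @ step 1: no successor for Q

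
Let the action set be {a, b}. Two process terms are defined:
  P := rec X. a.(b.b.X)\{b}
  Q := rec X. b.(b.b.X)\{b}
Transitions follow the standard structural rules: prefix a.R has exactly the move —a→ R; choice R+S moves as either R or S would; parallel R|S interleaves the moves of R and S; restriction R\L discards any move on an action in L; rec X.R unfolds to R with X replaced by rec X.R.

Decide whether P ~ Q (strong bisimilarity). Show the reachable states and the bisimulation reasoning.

NO

P's transition system — 2 states:
  s0 = rec X. a.(b.b.X)\{b} | —a→ s1
  s1 = (b.b.(rec X. a.(b.b.X)\{b}))\{b} | deadlocked
Q's transition system — 2 states:
  t0 = rec X. b.(b.b.X)\{b} | —b→ t1
  t1 = (b.b.(rec X. b.(b.b.X)\{b}))\{b} | deadlocked
Bisimilarity quotient blocks:
  B0 = {s0}
  B1 = {s1, t1}
  B2 = {t0}
s0 ∈ B0, t0 ∈ B2 → different blocks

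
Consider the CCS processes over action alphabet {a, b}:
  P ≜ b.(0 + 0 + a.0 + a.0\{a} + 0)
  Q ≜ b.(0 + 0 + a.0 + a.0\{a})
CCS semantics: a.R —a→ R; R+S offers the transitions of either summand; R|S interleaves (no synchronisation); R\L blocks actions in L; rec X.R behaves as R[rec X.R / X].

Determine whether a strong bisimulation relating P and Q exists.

YES

LTS(P): 4 reachable states
  p0 = b.(0 + 0 + a.0 + a.0\{a} + 0) | -b-> p1
  p1 = 0 + 0 + a.0 + a.0\{a} + 0 | -a-> p2, -a-> p3
  p2 = 0 | ∅
  p3 = 0\{a} | ∅
LTS(Q): 4 reachable states
  q0 = b.(0 + 0 + a.0 + a.0\{a}) | -b-> q1
  q1 = 0 + 0 + a.0 + a.0\{a} | -a-> q2, -a-> q3
  q2 = 0 | ∅
  q3 = 0\{a} | ∅
Bisimilarity quotient blocks:
  B0 = {p0, q0}
  B1 = {p1, q1}
  B2 = {p2, p3, q2, q3}
p0 ∈ B0, q0 ∈ B0 → same block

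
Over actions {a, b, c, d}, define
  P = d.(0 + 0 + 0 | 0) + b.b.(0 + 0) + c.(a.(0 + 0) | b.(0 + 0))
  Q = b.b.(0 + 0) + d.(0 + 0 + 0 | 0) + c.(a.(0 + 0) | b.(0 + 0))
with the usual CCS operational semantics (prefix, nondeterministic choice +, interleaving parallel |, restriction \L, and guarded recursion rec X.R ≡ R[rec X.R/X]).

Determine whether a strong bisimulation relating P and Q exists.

YES

LTS(P): 8 reachable states
  p0 = d.(0 + 0 + 0 | 0) + b.b.(0 + 0) + c.(a.(0 + 0) | b.(0 + 0)) ⊢ ··b··> p1, ··c··> p2, ··d··> p3
  p1 = b.(0 + 0) ⊢ ··b··> p4
  p2 = a.(0 + 0) | b.(0 + 0) ⊢ ··a··> p5, ··b··> p6
  p3 = 0 + 0 + 0 | 0 ⊢ ∅
  p4 = 0 + 0 ⊢ ∅
  p5 = (0 + 0) | b.(0 + 0) ⊢ ··b··> p7
  p6 = a.(0 + 0) | (0 + 0) ⊢ ··a··> p7
  p7 = (0 + 0) | (0 + 0) ⊢ ∅
LTS(Q): 8 reachable states
  q0 = b.b.(0 + 0) + d.(0 + 0 + 0 | 0) + c.(a.(0 + 0) | b.(0 + 0)) ⊢ ··b··> q1, ··c··> q2, ··d··> q3
  q1 = b.(0 + 0) ⊢ ··b··> q4
  q2 = a.(0 + 0) | b.(0 + 0) ⊢ ··a··> q5, ··b··> q6
  q3 = 0 + 0 + 0 | 0 ⊢ ∅
  q4 = 0 + 0 ⊢ ∅
  q5 = (0 + 0) | b.(0 + 0) ⊢ ··b··> q7
  q6 = a.(0 + 0) | (0 + 0) ⊢ ··a··> q7
  q7 = (0 + 0) | (0 + 0) ⊢ ∅
Partition-refinement fixed point:
  B0 = {p0, q0}
  B1 = {p1, p5, q1, q5}
  B2 = {p3, p4, p7, q3, q4, q7}
  B3 = {p2, q2}
  B4 = {p6, q6}
p0 ∈ B0, q0 ∈ B0 → same block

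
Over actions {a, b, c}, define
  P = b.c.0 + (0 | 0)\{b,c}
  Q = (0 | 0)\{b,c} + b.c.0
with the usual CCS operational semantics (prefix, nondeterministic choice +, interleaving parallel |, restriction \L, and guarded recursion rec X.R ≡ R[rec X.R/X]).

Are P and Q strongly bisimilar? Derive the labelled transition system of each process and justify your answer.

P's transition system — 3 states:
  m0 = b.c.0 + (0 | 0)\{b,c} :: ··b··> m1
  m1 = c.0 :: ··c··> m2
  m2 = 0 :: stopped
Q's transition system — 3 states:
  n0 = (0 | 0)\{b,c} + b.c.0 :: ··b··> n1
  n1 = c.0 :: ··c··> n2
  n2 = 0 :: stopped
Bisimilarity quotient blocks:
  B0 = {m0, n0}
  B1 = {m1, n1}
  B2 = {m2, n2}
m0 ∈ B0, n0 ∈ B0 → same block

bisimilar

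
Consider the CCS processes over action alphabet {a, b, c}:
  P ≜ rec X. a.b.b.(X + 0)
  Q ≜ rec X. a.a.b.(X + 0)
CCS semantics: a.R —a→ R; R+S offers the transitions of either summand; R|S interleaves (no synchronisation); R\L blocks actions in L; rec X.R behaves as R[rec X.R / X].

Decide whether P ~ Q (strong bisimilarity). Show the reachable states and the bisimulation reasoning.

NO

LTS(P): 4 reachable states
  u0 = rec X. a.b.b.(X + 0) → -a-> u1
  u1 = b.b.((rec X. a.b.b.(X + 0)) + 0) → -b-> u2
  u2 = b.((rec X. a.b.b.(X + 0)) + 0) → -b-> u3
  u3 = (rec X. a.b.b.(X + 0)) + 0 → -a-> u1
LTS(Q): 4 reachable states
  v0 = rec X. a.a.b.(X + 0) → -a-> v1
  v1 = a.b.((rec X. a.a.b.(X + 0)) + 0) → -a-> v2
  v2 = b.((rec X. a.a.b.(X + 0)) + 0) → -b-> v3
  v3 = (rec X. a.a.b.(X + 0)) + 0 → -a-> v1
Partition-refinement fixed point:
  B0 = {u0, u3}
  B1 = {u1}
  B2 = {u2}
  B3 = {v0, v3}
  B4 = {v1}
  B5 = {v2}
u0 ∈ B0, v0 ∈ B3 → different blocks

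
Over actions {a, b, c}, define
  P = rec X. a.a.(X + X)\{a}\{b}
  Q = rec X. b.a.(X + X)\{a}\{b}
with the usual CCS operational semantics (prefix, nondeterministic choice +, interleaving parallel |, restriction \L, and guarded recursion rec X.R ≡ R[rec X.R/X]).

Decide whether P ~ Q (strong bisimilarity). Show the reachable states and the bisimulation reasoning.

LTS(P): 3 reachable states
  s0 = rec X. a.a.(X + X)\{a}\{b} ⊢ =a=> s1
  s1 = a.((rec X. a.a.(X + X)\{a}\{b}) + (rec X. a.a.(X + X)\{a}\{b}))\{a}\{b} ⊢ =a=> s2
  s2 = ((rec X. a.a.(X + X)\{a}\{b}) + (rec X. a.a.(X + X)\{a}\{b}))\{a}\{b} ⊢ deadlocked
LTS(Q): 3 reachable states
  t0 = rec X. b.a.(X + X)\{a}\{b} ⊢ =b=> t1
  t1 = a.((rec X. b.a.(X + X)\{a}\{b}) + (rec X. b.a.(X + X)\{a}\{b}))\{a}\{b} ⊢ =a=> t2
  t2 = ((rec X. b.a.(X + X)\{a}\{b}) + (rec X. b.a.(X + X)\{a}\{b}))\{a}\{b} ⊢ deadlocked
Bisimilarity quotient blocks:
  B0 = {s0}
  B1 = {s1, t1}
  B2 = {s2, t2}
  B3 = {t0}
s0 ∈ B0, t0 ∈ B3 → different blocks

P ≁ Q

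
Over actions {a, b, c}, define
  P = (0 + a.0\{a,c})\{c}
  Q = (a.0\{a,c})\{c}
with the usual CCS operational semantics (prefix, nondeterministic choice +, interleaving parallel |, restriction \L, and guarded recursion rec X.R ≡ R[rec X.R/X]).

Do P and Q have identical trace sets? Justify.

LTS(P): 2 reachable states
  p0 = (0 + a.0\{a,c})\{c} | -a-> p1
  p1 = 0\{a,c}\{c} | stopped
LTS(Q): 2 reachable states
  q0 = (a.0\{a,c})\{c} | -a-> q1
  q1 = 0\{a,c}\{c} | stopped
Partition-refinement fixed point:
  B0 = {p0, q0}
  B1 = {p1, q1}
p0 ∈ B0, q0 ∈ B0 → same block
Bisimilar ⇒ trace-equivalent.

YES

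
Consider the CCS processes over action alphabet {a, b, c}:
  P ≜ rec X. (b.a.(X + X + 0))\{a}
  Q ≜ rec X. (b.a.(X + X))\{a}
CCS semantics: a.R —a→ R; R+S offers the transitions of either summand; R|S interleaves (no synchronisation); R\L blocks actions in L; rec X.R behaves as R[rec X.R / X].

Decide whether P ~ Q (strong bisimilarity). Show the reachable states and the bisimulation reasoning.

Reachable graph of P (2 states):
  m0 = rec X. (b.a.(X + X + 0))\{a} → =b=> m1
  m1 = (a.((rec X. (b.a.(X + X + 0))\{a}) + (rec X. (b.a.(X + X + 0))\{a}) + 0))\{a} → ·
Reachable graph of Q (2 states):
  n0 = rec X. (b.a.(X + X))\{a} → =b=> n1
  n1 = (a.((rec X. (b.a.(X + X))\{a}) + (rec X. (b.a.(X + X))\{a})))\{a} → ·
Bisimilarity quotient blocks:
  B0 = {m0, n0}
  B1 = {m1, n1}
m0 ∈ B0, n0 ∈ B0 → same block

YES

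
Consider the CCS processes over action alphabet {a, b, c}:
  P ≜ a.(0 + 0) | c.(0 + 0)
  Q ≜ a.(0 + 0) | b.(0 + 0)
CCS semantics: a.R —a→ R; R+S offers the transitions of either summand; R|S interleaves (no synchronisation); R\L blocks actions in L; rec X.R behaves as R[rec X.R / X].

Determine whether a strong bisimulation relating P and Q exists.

Reachable graph of P (4 states):
  s0 = a.(0 + 0) | c.(0 + 0) :: --a--▸ s1, --c--▸ s2
  s1 = (0 + 0) | c.(0 + 0) :: --c--▸ s3
  s2 = a.(0 + 0) | (0 + 0) :: --a--▸ s3
  s3 = (0 + 0) | (0 + 0) :: (no moves)
Reachable graph of Q (4 states):
  t0 = a.(0 + 0) | b.(0 + 0) :: --a--▸ t1, --b--▸ t2
  t1 = (0 + 0) | b.(0 + 0) :: --b--▸ t3
  t2 = a.(0 + 0) | (0 + 0) :: --a--▸ t3
  t3 = (0 + 0) | (0 + 0) :: (no moves)
Coarsest stable partition (strong bisimilarity classes):
  B0 = {s0}
  B1 = {s1}
  B2 = {s3, t3}
  B3 = {s2, t2}
  B4 = {t0}
  B5 = {t1}
s0 ∈ B0, t0 ∈ B4 → different blocks

P ≁ Q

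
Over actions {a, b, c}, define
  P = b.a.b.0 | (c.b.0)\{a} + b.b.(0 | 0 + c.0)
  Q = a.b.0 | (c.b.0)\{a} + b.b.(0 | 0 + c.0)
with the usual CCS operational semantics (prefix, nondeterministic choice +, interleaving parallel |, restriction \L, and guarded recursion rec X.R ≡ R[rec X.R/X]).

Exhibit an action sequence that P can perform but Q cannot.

P's transition system — 15 states:
  m0 = b.a.b.0 | (c.b.0)\{a} + b.b.(0 | 0 + c.0) has moves —b→ m1, —b→ m2, —c→ m3
  m1 = a.b.0 | (c.b.0)\{a} has moves —a→ m4, —c→ m5
  m2 = b.(0 | 0 + c.0) has moves —b→ m6
  m3 = b.a.b.0 | (b.0)\{a} has moves —b→ m5, —b→ m7
  m4 = b.0 | (c.b.0)\{a} has moves —b→ m8, —c→ m9
  m5 = a.b.0 | (b.0)\{a} has moves —a→ m9, —b→ m10
  m6 = 0 | 0 + c.0 has moves —c→ m11
  m7 = b.a.b.0 | 0\{a} has moves —b→ m10
  m8 = 0 | (c.b.0)\{a} has moves —c→ m12
  m9 = b.0 | (b.0)\{a} has moves —b→ m12, —b→ m13
  m10 = a.b.0 | 0\{a} has moves —a→ m13
  m11 = 0 has moves deadlocked
  m12 = 0 | (b.0)\{a} has moves —b→ m14
  m13 = b.0 | 0\{a} has moves —b→ m14
  m14 = 0 | 0\{a} has moves deadlocked
Q's transition system — 12 states:
  n0 = a.b.0 | (c.b.0)\{a} + b.b.(0 | 0 + c.0) has moves —a→ n1, —b→ n2, —c→ n3
  n1 = b.0 | (c.b.0)\{a} has moves —b→ n4, —c→ n5
  n2 = b.(0 | 0 + c.0) has moves —b→ n6
  n3 = a.b.0 | (b.0)\{a} has moves —a→ n5, —b→ n7
  n4 = 0 | (c.b.0)\{a} has moves —c→ n8
  n5 = b.0 | (b.0)\{a} has moves —b→ n8, —b→ n9
  n6 = 0 | 0 + c.0 has moves —c→ n10
  n7 = a.b.0 | 0\{a} has moves —a→ n9
  n8 = 0 | (b.0)\{a} has moves —b→ n11
  n9 = b.0 | 0\{a} has moves —b→ n11
  n10 = 0 has moves deadlocked
  n11 = 0 | 0\{a} has moves deadlocked
Executing ba from P (initial set {m0}):
  step 1 (b): {m1, m2}
  step 2 (a): {m4}
  P completes σ.
Executing ba from Q (initial set {n0}):
  step 1 (b): {n2}
  step 2 (a): ∅  — Q cannot continue

ba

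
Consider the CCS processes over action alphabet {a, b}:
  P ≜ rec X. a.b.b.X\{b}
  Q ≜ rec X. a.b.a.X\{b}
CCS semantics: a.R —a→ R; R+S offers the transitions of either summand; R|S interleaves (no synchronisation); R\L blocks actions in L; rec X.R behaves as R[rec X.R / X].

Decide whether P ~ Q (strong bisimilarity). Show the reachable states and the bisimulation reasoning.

not bisimilar

LTS(P): 5 reachable states
  p0 = rec X. a.b.b.X\{b} :: -a-> p1
  p1 = b.b.(rec X. a.b.b.X\{b})\{b} :: -b-> p2
  p2 = b.(rec X. a.b.b.X\{b})\{b} :: -b-> p3
  p3 = (rec X. a.b.b.X\{b})\{b} :: -a-> p4
  p4 = (b.b.(rec X. a.b.b.X\{b})\{b})\{b} :: stopped
LTS(Q): 5 reachable states
  q0 = rec X. a.b.a.X\{b} :: -a-> q1
  q1 = b.a.(rec X. a.b.a.X\{b})\{b} :: -b-> q2
  q2 = a.(rec X. a.b.a.X\{b})\{b} :: -a-> q3
  q3 = (rec X. a.b.a.X\{b})\{b} :: -a-> q4
  q4 = (b.a.(rec X. a.b.a.X\{b})\{b})\{b} :: stopped
Coarsest stable partition (strong bisimilarity classes):
  B0 = {p0}
  B1 = {p1}
  B2 = {p2}
  B3 = {p3, q3}
  B4 = {p4, q4}
  B5 = {q0}
  B6 = {q1}
  B7 = {q2}
p0 ∈ B0, q0 ∈ B5 → different blocks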